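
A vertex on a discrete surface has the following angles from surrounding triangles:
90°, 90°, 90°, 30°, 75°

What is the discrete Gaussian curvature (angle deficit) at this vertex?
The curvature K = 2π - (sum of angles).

Sum of angles = 375°. K = 360° - 375° = -15°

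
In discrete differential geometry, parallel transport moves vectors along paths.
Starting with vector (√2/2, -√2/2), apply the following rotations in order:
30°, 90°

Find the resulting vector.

Total rotation: 30° + 90° = 120°. Final vector: (0.2588, 0.9659)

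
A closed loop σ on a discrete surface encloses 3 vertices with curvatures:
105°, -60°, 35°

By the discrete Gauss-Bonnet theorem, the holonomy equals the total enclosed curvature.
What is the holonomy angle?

Holonomy = total enclosed curvature = 105° + (-60°) + 35° = 80°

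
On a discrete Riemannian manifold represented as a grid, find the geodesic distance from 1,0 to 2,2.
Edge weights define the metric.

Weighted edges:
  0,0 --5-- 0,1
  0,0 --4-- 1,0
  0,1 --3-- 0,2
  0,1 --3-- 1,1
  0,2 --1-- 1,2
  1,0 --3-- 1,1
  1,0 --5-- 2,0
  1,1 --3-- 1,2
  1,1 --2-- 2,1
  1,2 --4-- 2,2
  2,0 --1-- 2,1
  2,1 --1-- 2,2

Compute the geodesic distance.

Shortest path: 1,0 → 1,1 → 2,1 → 2,2, total weight = 6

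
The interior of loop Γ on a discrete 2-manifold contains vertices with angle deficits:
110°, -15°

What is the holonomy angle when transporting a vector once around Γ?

Holonomy = total enclosed curvature = 110° + (-15°) = 95°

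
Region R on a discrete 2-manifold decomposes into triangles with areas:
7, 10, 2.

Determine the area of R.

7 + 10 + 2 = 19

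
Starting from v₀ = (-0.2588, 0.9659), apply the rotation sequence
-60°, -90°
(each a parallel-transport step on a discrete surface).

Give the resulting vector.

Total rotation: (-60°) + (-90°) = -150°. Final vector: (0.7071, -0.7071)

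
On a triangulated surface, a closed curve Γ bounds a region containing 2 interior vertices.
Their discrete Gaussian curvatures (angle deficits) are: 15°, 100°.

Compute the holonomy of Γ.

Holonomy = total enclosed curvature = 15° + 100° = 115°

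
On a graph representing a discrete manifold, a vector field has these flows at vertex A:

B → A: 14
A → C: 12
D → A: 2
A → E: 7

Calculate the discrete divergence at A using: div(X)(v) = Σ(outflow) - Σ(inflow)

Divergence = sum of outgoing flows = (-14) + 12 + (-2) + 7 = 3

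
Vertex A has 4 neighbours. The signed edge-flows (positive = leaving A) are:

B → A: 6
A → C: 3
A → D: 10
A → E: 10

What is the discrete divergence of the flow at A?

Divergence = sum of outgoing flows = (-6) + 3 + 10 + 10 = 17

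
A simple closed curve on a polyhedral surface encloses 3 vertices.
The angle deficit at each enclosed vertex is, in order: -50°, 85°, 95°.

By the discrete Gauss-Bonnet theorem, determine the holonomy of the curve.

Holonomy = total enclosed curvature = (-50°) + 85° + 95° = 130°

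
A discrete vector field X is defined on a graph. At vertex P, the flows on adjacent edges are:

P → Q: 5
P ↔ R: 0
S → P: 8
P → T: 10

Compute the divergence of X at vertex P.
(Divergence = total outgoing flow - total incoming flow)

Divergence = sum of outgoing flows = 5 + 0 + (-8) + 10 = 7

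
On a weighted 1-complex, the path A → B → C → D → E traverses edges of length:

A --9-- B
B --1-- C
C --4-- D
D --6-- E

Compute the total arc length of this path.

Arc length = 9 + 1 + 4 + 6 = 20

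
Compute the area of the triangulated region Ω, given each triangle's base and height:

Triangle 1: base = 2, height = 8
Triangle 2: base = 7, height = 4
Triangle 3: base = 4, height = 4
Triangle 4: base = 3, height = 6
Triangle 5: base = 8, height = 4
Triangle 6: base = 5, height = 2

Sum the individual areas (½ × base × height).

(1/2)×2×8 + (1/2)×7×4 + (1/2)×4×4 + (1/2)×3×6 + (1/2)×8×4 + (1/2)×5×2 = 60.0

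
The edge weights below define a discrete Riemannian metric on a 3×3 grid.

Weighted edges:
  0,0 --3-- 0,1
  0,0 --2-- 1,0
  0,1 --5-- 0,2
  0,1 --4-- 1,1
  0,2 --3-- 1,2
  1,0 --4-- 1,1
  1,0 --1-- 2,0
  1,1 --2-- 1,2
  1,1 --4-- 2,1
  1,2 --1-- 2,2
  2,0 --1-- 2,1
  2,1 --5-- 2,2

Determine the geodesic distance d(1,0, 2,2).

Shortest path: 1,0 → 2,0 → 2,1 → 2,2, total weight = 7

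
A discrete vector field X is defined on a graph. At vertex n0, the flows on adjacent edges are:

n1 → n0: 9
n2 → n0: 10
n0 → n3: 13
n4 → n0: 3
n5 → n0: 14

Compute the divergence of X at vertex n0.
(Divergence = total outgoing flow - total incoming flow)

Divergence = sum of outgoing flows = (-9) + (-10) + 13 + (-3) + (-14) = -23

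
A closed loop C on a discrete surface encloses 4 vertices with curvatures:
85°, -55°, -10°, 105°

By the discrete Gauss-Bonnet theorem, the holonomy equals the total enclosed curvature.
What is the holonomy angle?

Holonomy = total enclosed curvature = 85° + (-55°) + (-10°) + 105° = 125°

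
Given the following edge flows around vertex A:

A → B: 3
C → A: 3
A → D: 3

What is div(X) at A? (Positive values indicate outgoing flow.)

Divergence = sum of outgoing flows = 3 + (-3) + 3 = 3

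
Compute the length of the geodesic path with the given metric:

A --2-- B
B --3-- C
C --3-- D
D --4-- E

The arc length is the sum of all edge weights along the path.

Arc length = 2 + 3 + 3 + 4 = 12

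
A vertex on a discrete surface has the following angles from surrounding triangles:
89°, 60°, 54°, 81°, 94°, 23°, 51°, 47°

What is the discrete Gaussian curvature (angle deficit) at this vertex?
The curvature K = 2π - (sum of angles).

Sum of angles = 499°. K = 360° - 499° = -139° = -139π/180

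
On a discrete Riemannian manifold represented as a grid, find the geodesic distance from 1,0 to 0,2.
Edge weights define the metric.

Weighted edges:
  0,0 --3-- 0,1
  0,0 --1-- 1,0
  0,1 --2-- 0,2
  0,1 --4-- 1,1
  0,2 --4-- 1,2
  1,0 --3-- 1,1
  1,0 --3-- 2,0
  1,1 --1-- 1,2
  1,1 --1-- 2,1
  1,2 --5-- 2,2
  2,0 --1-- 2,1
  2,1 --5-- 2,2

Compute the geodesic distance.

Shortest path: 1,0 → 0,0 → 0,1 → 0,2, total weight = 6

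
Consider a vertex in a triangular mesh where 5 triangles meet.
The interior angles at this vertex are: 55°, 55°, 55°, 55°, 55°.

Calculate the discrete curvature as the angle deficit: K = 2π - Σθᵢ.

Sum of angles = 275°. K = 360° - 275° = 85° = 17π/36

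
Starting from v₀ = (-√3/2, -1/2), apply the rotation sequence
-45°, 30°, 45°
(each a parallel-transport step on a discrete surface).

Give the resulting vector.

Total rotation: (-45°) + 30° + 45° = 30°. Final vector: (-0.5000, -0.8660)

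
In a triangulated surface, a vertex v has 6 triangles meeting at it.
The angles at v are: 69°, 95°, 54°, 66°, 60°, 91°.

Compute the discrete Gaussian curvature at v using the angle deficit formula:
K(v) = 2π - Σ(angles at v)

Sum of angles = 435°. K = 360° - 435° = -75° = -5π/12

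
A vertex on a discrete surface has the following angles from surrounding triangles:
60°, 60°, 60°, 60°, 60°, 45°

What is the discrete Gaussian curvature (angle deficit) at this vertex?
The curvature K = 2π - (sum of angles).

Sum of angles = 345°. K = 360° - 345° = 15°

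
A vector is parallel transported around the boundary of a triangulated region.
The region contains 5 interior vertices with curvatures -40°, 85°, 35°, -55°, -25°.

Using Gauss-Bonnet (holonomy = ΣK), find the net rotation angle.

Holonomy = total enclosed curvature = (-40°) + 85° + 35° + (-55°) + (-25°) = 0°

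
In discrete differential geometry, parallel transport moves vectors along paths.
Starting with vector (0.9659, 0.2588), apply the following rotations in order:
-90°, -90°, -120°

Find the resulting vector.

Total rotation: (-90°) + (-90°) + (-120°) = -300° ≡ 60° (mod 360°). Final vector: (0.2588, 0.9659)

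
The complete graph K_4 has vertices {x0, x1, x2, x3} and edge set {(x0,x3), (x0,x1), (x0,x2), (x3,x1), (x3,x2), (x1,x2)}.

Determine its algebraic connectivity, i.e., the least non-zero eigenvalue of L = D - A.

For the complete graph K_n, L = nI − J (J = all-ones matrix). J has eigenvalues n (once, eigenvector 𝟙) and 0 (multiplicity n−1), so L has eigenvalues 0 (once) and n (multiplicity n−1). Here n = 4: eigenvalue 0 once and 4 with multiplicity 3.
Laplacian eigenvalues: [0.0, 4.0, 4.0, 4.0]. Algebraic connectivity (smallest non-zero eigenvalue) = 4.0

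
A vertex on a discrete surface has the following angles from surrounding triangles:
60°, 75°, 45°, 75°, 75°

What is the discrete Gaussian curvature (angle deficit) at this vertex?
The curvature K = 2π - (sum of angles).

Sum of angles = 330°. K = 360° - 330° = 30°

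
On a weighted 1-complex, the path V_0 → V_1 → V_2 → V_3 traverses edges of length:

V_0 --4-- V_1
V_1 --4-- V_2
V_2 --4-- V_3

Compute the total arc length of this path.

Arc length = 4 + 4 + 4 = 12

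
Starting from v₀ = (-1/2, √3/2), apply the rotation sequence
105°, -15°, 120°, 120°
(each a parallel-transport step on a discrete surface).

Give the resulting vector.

Total rotation: 105° + (-15°) + 120° + 120° = 330° ≡ -30° (mod 360°). Final vector: (0, 1)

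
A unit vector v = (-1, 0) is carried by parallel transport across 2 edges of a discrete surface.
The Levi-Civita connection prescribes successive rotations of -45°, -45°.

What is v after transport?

Total rotation: (-45°) + (-45°) = -90°. Final vector: (0, 1)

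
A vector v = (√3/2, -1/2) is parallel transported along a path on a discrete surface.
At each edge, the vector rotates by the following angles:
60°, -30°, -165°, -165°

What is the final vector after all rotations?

Total rotation: 60° + (-30°) + (-165°) + (-165°) = -300° ≡ 60° (mod 360°). Final vector: (0.8660, 0.5000)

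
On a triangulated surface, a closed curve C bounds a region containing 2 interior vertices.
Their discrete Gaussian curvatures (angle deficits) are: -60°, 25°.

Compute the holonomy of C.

Holonomy = total enclosed curvature = (-60°) + 25° = -35°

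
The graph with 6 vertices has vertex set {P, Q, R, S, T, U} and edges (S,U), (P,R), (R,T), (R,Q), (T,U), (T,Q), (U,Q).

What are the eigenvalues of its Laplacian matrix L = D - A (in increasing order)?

Degrees: deg(P) = 1, deg(Q) = 3, deg(R) = 3, deg(S) = 1, deg(T) = 3, deg(U) = 3.
L = D − A with rows/columns ordered (P, Q, R, S, T, U):
  [ 1,  0, -1,  0,  0,  0]
  [ 0,  3, -1,  0, -1, -1]
  [-1, -1,  3,  0, -1,  0]
  [ 0,  0,  0,  1,  0, -1]
  [ 0, -1, -1,  0,  3, -1]
  [ 0, -1,  0, -1, -1,  3]
Characteristic polynomial: det(λI − L) = λ(λ² − 4λ + 2)(λ² − 6λ + 6)(λ − 4).
Roots: λ = 0; (λ² − 4λ + 2) = 0 ⇒ λ = 2 ± √2 ≈ 0.5858, 3.4142; (λ² − 6λ + 6) = 0 ⇒ λ = 3 ± √3 ≈ 1.2679, 4.7321; (λ − 4) = 0 ⇒ λ = 4.
(Check: the roots sum (with multiplicity) to 14, matching trace L = Σdeg = 2·7 = 14.)
Laplacian eigenvalues (increasing order): [0.0, 0.5858, 1.2679, 3.4142, 4.0, 4.7321]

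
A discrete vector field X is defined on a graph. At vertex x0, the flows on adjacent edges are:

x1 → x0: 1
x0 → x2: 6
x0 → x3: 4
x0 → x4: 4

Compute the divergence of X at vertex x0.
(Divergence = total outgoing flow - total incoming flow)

Divergence = sum of outgoing flows = (-1) + 6 + 4 + 4 = 13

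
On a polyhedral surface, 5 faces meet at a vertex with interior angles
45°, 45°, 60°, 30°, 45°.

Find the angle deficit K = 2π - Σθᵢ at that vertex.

Sum of angles = 225°. K = 360° - 225° = 135° = 3π/4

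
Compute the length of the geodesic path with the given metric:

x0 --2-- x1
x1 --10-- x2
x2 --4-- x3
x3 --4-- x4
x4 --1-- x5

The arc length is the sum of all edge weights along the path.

Arc length = 2 + 10 + 4 + 4 + 1 = 21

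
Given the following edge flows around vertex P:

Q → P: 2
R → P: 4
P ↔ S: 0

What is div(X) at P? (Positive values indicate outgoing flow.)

Divergence = sum of outgoing flows = (-2) + (-4) + 0 = -6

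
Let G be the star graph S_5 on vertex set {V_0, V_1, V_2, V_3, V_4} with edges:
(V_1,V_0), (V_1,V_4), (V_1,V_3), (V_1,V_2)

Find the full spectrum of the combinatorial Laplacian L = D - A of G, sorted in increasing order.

The star S_5 is the complete bipartite graph K_{1,4} (one hub of degree 4, 4 leaves of degree 1). The Laplacian spectrum of K_{p,q} is 0, p (multiplicity q−1), q (multiplicity p−1), p+q. With p = 1, q = 4: 0 once, 1 with multiplicity 3, and 5 once. (Check: trace L = sum of degrees = 8 = 3·1 + 5.)
Laplacian eigenvalues (increasing order): [0.0, 1.0, 1.0, 1.0, 5.0]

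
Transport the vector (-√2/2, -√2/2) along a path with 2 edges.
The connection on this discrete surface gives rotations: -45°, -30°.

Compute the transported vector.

Total rotation: (-45°) + (-30°) = -75°. Final vector: (-0.8660, 0.5000)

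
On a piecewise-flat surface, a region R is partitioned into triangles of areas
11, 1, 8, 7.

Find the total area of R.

11 + 1 + 8 + 7 = 27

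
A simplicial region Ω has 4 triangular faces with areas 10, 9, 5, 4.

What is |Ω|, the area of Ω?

10 + 9 + 5 + 4 = 28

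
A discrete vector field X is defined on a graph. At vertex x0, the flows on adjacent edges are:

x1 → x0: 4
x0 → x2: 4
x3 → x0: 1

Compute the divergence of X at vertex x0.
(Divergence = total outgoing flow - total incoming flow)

Divergence = sum of outgoing flows = (-4) + 4 + (-1) = -1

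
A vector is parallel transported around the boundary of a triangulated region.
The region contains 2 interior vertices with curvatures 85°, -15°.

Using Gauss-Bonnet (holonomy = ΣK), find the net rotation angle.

Holonomy = total enclosed curvature = 85° + (-15°) = 70°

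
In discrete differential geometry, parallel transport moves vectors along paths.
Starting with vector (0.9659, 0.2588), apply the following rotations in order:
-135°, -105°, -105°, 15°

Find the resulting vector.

Total rotation: (-135°) + (-105°) + (-105°) + 15° = -330° ≡ 30° (mod 360°). Final vector: (0.7071, 0.7071)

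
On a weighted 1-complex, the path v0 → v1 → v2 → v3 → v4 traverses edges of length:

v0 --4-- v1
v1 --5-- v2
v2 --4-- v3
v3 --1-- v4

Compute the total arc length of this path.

Arc length = 4 + 5 + 4 + 1 = 14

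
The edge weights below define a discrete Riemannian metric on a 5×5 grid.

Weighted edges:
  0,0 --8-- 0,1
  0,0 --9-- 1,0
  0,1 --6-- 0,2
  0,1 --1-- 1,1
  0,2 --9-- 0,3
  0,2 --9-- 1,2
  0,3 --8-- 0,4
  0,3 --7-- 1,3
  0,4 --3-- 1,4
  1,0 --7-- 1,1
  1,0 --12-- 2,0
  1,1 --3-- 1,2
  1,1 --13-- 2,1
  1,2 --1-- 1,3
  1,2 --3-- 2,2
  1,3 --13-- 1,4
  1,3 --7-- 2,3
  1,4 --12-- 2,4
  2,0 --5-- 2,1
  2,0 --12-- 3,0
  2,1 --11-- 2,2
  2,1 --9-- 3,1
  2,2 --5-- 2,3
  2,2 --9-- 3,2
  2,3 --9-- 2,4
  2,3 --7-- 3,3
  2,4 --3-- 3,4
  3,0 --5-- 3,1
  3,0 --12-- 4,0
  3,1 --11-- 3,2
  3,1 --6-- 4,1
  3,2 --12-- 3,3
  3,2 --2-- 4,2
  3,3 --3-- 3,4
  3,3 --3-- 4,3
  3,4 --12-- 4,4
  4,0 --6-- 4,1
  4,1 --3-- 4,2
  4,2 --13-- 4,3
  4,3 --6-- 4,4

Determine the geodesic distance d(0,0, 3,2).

Shortest path: 0,0 → 0,1 → 1,1 → 1,2 → 2,2 → 3,2, total weight = 24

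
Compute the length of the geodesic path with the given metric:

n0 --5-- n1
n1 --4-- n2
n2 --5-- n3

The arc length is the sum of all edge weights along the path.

Arc length = 5 + 4 + 5 = 14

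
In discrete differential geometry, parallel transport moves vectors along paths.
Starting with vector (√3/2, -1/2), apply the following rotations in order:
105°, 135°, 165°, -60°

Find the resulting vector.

Total rotation: 105° + 135° + 165° + (-60°) = 345° ≡ -15° (mod 360°). Final vector: (0.7071, -0.7071)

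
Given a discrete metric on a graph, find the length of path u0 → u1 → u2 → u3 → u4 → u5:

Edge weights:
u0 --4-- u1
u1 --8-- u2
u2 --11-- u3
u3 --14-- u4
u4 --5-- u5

Arc length = 4 + 8 + 11 + 14 + 5 = 42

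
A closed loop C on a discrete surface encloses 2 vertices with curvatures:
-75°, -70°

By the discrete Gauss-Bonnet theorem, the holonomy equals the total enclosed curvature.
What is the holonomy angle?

Holonomy = total enclosed curvature = (-75°) + (-70°) = -145°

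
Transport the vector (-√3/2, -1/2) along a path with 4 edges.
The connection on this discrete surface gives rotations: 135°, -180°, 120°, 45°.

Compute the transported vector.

Total rotation: 135° + (-180°) + 120° + 45° = 120°. Final vector: (0.8660, -0.5000)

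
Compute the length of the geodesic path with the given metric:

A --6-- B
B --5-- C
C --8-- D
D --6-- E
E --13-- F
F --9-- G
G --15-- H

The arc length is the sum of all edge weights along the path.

Arc length = 6 + 5 + 8 + 6 + 13 + 9 + 15 = 62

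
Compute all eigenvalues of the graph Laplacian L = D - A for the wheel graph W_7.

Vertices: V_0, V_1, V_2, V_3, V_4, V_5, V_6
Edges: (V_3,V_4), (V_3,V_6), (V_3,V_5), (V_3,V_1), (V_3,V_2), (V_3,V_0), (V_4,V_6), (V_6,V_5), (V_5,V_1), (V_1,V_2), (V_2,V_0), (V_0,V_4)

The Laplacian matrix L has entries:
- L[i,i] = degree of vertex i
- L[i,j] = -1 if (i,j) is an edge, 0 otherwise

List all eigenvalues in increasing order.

The wheel W_7 is the join K_1 ∨ C_6 (a hub joined to every vertex of a cycle of length 6). For a join G ∨ H (G on p vertices, H on q vertices) the Laplacian spectrum is 0, p+q, the eigenvalues of L(G) other than one 0 each shifted by +q, and the eigenvalues of L(H) other than one 0 each shifted by +p. With G = K_1 (p = 1, nothing left after dropping its 0) and H = C_6 (q = 6, eigenvalues 2 − 2cos(2πk/6), k = 0, …, 5; drop k = 0), the spectrum of W_7 is 0, 7, and 1 + (2 − 2cos(2πk/6)) = 3 − 2cos(2πk/6) for k = 1, …, 5:
k=1: 3 − 2cos(π/3) = 2.0; k=2: 3 − 2cos(2π/3) = 4.0; k=3: 3 − 2cos(π) = 5.0; k=4: 3 − 2cos(4π/3) = 4.0; k=5: 3 − 2cos(5π/3) = 2.0.
Laplacian eigenvalues (increasing order): [0.0, 2.0, 2.0, 4.0, 4.0, 5.0, 7.0]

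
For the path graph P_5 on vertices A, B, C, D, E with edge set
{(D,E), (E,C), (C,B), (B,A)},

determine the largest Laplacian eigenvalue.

The path graph P_n has Laplacian eigenvalues λ_k = 2 − 2cos(kπ/n), k = 0, 1, …, n−1. Here n = 5:
k=0: 2 − 2cos(0) = 0.0; k=1: 2 − 2cos(π/5) = 0.382; k=2: 2 − 2cos(2π/5) = 1.382; k=3: 2 − 2cos(3π/5) = 2.618; k=4: 2 − 2cos(4π/5) = 3.618.
Laplacian eigenvalues: [0.0, 0.382, 1.382, 2.618, 3.618]. Largest eigenvalue (spectral radius) = 3.618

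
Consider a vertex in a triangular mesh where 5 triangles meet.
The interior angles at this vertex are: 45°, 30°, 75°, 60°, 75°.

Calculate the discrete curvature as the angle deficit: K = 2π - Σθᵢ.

Sum of angles = 285°. K = 360° - 285° = 75°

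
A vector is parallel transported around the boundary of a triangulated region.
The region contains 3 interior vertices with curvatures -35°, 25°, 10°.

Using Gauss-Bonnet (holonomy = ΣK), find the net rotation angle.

Holonomy = total enclosed curvature = (-35°) + 25° + 10° = 0°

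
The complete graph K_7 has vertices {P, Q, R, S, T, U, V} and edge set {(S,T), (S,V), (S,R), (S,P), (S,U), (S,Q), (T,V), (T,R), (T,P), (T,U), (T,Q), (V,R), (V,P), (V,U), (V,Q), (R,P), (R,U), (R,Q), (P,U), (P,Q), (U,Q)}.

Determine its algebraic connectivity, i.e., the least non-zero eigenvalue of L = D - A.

For the complete graph K_n, L = nI − J (J = all-ones matrix). J has eigenvalues n (once, eigenvector 𝟙) and 0 (multiplicity n−1), so L has eigenvalues 0 (once) and n (multiplicity n−1). Here n = 7: eigenvalue 0 once and 7 with multiplicity 6.
Laplacian eigenvalues: [0.0, 7.0, 7.0, 7.0, 7.0, 7.0, 7.0]. Algebraic connectivity (smallest non-zero eigenvalue) = 7.0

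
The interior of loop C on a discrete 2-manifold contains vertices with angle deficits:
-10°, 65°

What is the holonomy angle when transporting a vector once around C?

Holonomy = total enclosed curvature = (-10°) + 65° = 55°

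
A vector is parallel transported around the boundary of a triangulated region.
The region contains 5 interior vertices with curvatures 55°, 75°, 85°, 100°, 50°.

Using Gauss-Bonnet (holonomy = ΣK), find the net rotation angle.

Holonomy = total enclosed curvature = 55° + 75° + 85° + 100° + 50° = 365°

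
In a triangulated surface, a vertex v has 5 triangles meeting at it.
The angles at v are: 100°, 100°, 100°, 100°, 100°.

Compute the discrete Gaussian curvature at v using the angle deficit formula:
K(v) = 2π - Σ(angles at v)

Sum of angles = 500°. K = 360° - 500° = -140°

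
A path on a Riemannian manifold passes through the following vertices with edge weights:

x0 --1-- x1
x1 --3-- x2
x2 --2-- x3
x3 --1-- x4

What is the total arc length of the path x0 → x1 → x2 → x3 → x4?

Arc length = 1 + 3 + 2 + 1 = 7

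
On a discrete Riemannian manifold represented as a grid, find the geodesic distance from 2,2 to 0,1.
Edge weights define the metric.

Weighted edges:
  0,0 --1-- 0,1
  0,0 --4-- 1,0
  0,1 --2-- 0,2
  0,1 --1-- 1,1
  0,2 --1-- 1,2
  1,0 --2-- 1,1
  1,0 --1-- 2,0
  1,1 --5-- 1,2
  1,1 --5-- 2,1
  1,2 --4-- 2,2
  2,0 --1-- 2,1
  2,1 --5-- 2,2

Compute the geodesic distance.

Shortest path: 2,2 → 1,2 → 0,2 → 0,1, total weight = 7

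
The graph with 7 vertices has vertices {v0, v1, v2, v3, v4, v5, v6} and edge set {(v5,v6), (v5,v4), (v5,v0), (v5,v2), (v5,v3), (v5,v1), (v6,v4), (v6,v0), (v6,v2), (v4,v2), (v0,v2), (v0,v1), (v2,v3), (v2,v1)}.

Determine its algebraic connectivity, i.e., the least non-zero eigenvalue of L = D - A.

Degrees: deg(v0) = 4, deg(v1) = 3, deg(v2) = 6, deg(v3) = 2, deg(v4) = 3, deg(v5) = 6, deg(v6) = 4.
L = D − A with rows/columns ordered (v0, v1, v2, v3, v4, v5, v6):
  [ 4, -1, -1,  0,  0, -1, -1]
  [-1,  3, -1,  0,  0, -1,  0]
  [-1, -1,  6, -1, -1, -1, -1]
  [ 0,  0, -1,  2,  0, -1,  0]
  [ 0,  0, -1,  0,  3, -1, -1]
  [-1, -1, -1, -1, -1,  6, -1]
  [-1,  0, -1,  0, -1, -1,  4]
Characteristic polynomial: det(λI − L) = λ(λ − 2)(λ² − 8λ + 14)(λ − 4)(λ − 7)².
Roots: λ = 0; (λ − 2) = 0 ⇒ λ = 2; (λ² − 8λ + 14) = 0 ⇒ λ = 4 ± √2 ≈ 2.5858, 5.4142; (λ − 4) = 0 ⇒ λ = 4; (λ − 7) = 0 ⇒ λ = 7 (multiplicity 2).
(Check: the roots sum (with multiplicity) to 28, matching trace L = Σdeg = 2·14 = 28.)
Laplacian eigenvalues: [0.0, 2.0, 2.5858, 4.0, 5.4142, 7.0, 7.0]. Algebraic connectivity (smallest non-zero eigenvalue) = 2.0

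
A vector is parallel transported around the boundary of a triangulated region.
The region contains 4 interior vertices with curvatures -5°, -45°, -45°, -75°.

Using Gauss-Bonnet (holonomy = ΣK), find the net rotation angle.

Holonomy = total enclosed curvature = (-5°) + (-45°) + (-45°) + (-75°) = -170°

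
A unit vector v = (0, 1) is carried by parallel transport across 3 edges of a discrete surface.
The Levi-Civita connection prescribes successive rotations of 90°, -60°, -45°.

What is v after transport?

Total rotation: 90° + (-60°) + (-45°) = -15°. Final vector: (0.2588, 0.9659)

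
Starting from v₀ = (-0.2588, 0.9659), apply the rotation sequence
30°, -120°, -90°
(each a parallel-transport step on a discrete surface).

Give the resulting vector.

Total rotation: 30° + (-120°) + (-90°) = -180° ≡ 180° (mod 360°). Final vector: (0.2588, -0.9659)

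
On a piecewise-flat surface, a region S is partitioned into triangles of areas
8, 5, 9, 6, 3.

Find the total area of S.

8 + 5 + 9 + 6 + 3 = 31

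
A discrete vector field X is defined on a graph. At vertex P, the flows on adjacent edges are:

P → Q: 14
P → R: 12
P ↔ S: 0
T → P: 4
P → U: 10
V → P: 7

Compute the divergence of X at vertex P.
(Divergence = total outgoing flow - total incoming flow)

Divergence = sum of outgoing flows = 14 + 12 + 0 + (-4) + 10 + (-7) = 25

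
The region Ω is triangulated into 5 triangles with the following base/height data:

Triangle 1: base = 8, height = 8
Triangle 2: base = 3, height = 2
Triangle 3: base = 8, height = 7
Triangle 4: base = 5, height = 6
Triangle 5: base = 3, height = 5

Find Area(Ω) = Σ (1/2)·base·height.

(1/2)×8×8 + (1/2)×3×2 + (1/2)×8×7 + (1/2)×5×6 + (1/2)×3×5 = 85.5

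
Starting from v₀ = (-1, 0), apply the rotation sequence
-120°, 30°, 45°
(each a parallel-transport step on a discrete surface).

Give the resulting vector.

Total rotation: (-120°) + 30° + 45° = -45°. Final vector: (-0.7071, 0.7071)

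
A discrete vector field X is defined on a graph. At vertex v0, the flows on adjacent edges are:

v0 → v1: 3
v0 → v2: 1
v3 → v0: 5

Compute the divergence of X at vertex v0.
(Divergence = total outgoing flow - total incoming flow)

Divergence = sum of outgoing flows = 3 + 1 + (-5) = -1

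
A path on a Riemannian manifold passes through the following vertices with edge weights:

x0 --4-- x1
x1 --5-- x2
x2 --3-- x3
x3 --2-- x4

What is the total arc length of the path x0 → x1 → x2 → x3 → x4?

Arc length = 4 + 5 + 3 + 2 = 14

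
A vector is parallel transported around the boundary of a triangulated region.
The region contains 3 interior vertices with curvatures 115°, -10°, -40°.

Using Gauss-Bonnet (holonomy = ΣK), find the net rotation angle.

Holonomy = total enclosed curvature = 115° + (-10°) + (-40°) = 65°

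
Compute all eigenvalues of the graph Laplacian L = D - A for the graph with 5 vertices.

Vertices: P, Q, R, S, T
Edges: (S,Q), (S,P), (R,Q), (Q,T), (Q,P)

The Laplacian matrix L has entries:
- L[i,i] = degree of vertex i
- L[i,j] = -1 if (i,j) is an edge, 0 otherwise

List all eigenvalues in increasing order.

Degrees: deg(P) = 2, deg(Q) = 4, deg(R) = 1, deg(S) = 2, deg(T) = 1.
L = D − A with rows/columns ordered (P, Q, R, S, T):
  [ 2, -1,  0, -1,  0]
  [-1,  4, -1, -1, -1]
  [ 0, -1,  1,  0,  0]
  [-1, -1,  0,  2,  0]
  [ 0, -1,  0,  0,  1]
Characteristic polynomial: det(λI − L) = λ(λ − 1)²(λ − 3)(λ − 5).
Roots: λ = 0; (λ − 1) = 0 ⇒ λ = 1 (multiplicity 2); (λ − 3) = 0 ⇒ λ = 3; (λ − 5) = 0 ⇒ λ = 5.
(Check: the roots sum (with multiplicity) to 10, matching trace L = Σdeg = 2·5 = 10.)
Laplacian eigenvalues (increasing order): [0.0, 1.0, 1.0, 3.0, 5.0]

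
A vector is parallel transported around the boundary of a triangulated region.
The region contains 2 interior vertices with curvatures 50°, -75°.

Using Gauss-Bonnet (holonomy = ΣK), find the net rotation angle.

Holonomy = total enclosed curvature = 50° + (-75°) = -25°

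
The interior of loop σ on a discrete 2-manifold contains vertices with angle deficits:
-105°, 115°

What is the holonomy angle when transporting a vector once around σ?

Holonomy = total enclosed curvature = (-105°) + 115° = 10°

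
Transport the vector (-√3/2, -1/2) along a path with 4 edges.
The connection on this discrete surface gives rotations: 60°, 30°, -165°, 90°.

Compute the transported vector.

Total rotation: 60° + 30° + (-165°) + 90° = 15°. Final vector: (-0.7071, -0.7071)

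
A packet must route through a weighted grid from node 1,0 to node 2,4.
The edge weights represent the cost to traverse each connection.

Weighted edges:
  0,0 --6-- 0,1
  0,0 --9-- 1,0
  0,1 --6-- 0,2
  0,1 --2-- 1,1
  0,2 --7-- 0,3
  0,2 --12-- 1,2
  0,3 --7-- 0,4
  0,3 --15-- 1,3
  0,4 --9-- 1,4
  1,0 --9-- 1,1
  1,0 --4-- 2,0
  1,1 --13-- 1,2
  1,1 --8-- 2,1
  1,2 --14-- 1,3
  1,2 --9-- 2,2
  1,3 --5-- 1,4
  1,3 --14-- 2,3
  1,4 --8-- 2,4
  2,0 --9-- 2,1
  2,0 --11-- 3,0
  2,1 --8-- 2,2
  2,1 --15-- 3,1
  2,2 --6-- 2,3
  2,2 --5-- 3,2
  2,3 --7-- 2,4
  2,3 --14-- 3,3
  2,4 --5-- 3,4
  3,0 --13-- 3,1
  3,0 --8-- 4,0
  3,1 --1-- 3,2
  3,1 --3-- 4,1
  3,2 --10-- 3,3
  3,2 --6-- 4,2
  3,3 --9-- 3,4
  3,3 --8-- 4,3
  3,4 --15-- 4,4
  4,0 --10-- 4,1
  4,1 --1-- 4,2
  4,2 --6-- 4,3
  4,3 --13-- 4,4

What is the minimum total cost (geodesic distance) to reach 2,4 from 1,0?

Shortest path: 1,0 → 2,0 → 2,1 → 2,2 → 2,3 → 2,4, total weight = 34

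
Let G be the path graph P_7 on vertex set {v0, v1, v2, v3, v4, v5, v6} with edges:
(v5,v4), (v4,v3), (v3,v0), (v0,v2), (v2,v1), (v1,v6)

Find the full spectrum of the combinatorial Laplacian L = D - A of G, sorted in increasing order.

The path graph P_n has Laplacian eigenvalues λ_k = 2 − 2cos(kπ/n), k = 0, 1, …, n−1. Here n = 7:
k=0: 2 − 2cos(0) = 0.0; k=1: 2 − 2cos(π/7) = 0.1981; k=2: 2 − 2cos(2π/7) = 0.753; k=3: 2 − 2cos(3π/7) = 1.555; k=4: 2 − 2cos(4π/7) = 2.445; k=5: 2 − 2cos(5π/7) = 3.247; k=6: 2 − 2cos(6π/7) = 3.8019.
Laplacian eigenvalues (increasing order): [0.0, 0.1981, 0.753, 1.555, 2.445, 3.247, 3.8019]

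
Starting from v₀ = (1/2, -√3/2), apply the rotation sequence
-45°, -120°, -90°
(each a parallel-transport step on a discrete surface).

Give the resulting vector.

Total rotation: (-45°) + (-120°) + (-90°) = -255° ≡ 105° (mod 360°). Final vector: (0.7071, 0.7071)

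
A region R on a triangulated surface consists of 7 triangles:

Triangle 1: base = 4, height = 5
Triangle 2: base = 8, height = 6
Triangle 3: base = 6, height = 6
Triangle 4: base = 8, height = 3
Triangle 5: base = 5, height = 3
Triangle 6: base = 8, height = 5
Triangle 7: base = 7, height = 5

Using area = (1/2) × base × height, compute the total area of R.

(1/2)×4×5 + (1/2)×8×6 + (1/2)×6×6 + (1/2)×8×3 + (1/2)×5×3 + (1/2)×8×5 + (1/2)×7×5 = 109.0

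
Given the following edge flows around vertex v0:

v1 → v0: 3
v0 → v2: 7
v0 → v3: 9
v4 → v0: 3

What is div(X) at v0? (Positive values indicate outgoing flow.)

Divergence = sum of outgoing flows = (-3) + 7 + 9 + (-3) = 10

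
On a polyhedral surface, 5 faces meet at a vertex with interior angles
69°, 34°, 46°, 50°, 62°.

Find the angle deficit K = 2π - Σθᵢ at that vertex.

Sum of angles = 261°. K = 360° - 261° = 99° = 11π/20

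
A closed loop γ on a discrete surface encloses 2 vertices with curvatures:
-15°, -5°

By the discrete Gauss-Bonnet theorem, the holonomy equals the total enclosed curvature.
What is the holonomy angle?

Holonomy = total enclosed curvature = (-15°) + (-5°) = -20°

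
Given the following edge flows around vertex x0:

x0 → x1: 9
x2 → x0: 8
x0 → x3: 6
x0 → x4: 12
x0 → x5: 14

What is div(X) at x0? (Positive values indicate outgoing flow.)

Divergence = sum of outgoing flows = 9 + (-8) + 6 + 12 + 14 = 33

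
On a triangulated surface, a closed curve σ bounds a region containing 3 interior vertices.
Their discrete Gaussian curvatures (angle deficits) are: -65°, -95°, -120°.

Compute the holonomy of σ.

Holonomy = total enclosed curvature = (-65°) + (-95°) + (-120°) = -280°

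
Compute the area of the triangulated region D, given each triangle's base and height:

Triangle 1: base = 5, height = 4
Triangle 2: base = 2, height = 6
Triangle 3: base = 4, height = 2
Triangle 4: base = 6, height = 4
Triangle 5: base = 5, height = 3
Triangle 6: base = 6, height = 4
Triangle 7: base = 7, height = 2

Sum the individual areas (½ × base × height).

(1/2)×5×4 + (1/2)×2×6 + (1/2)×4×2 + (1/2)×6×4 + (1/2)×5×3 + (1/2)×6×4 + (1/2)×7×2 = 58.5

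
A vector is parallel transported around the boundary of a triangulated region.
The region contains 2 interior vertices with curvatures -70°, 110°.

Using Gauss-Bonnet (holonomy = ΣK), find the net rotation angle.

Holonomy = total enclosed curvature = (-70°) + 110° = 40°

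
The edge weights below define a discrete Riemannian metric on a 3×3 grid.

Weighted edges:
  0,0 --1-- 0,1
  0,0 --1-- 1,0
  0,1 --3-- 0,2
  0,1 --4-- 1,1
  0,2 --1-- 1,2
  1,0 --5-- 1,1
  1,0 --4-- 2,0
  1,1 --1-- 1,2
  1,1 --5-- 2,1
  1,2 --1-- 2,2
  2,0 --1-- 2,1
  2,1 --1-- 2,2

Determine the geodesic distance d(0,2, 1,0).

Shortest path: 0,2 → 0,1 → 0,0 → 1,0, total weight = 5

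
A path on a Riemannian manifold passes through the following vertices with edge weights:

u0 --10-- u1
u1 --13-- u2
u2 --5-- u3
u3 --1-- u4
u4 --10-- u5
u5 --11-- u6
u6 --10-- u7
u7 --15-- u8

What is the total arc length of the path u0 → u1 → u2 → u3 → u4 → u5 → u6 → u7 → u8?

Arc length = 10 + 13 + 5 + 1 + 10 + 11 + 10 + 15 = 75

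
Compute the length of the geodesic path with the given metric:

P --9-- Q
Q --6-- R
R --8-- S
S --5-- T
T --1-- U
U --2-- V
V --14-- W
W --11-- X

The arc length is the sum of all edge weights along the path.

Arc length = 9 + 6 + 8 + 5 + 1 + 2 + 14 + 11 = 56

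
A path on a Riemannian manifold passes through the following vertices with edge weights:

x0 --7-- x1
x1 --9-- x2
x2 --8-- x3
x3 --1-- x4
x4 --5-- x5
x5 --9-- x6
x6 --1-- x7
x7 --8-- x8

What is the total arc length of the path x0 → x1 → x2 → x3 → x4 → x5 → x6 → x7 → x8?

Arc length = 7 + 9 + 8 + 1 + 5 + 9 + 1 + 8 = 48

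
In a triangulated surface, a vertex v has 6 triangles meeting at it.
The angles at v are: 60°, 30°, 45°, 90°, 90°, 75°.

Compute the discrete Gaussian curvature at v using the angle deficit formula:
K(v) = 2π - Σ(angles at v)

Sum of angles = 390°. K = 360° - 390° = -30°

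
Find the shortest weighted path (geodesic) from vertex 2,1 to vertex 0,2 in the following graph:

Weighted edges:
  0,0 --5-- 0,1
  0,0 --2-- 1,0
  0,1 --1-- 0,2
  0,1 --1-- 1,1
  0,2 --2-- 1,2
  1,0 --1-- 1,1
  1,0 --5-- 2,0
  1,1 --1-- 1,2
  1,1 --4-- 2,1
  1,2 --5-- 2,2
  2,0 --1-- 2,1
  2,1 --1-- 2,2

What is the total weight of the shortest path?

Shortest path: 2,1 → 1,1 → 0,1 → 0,2, total weight = 6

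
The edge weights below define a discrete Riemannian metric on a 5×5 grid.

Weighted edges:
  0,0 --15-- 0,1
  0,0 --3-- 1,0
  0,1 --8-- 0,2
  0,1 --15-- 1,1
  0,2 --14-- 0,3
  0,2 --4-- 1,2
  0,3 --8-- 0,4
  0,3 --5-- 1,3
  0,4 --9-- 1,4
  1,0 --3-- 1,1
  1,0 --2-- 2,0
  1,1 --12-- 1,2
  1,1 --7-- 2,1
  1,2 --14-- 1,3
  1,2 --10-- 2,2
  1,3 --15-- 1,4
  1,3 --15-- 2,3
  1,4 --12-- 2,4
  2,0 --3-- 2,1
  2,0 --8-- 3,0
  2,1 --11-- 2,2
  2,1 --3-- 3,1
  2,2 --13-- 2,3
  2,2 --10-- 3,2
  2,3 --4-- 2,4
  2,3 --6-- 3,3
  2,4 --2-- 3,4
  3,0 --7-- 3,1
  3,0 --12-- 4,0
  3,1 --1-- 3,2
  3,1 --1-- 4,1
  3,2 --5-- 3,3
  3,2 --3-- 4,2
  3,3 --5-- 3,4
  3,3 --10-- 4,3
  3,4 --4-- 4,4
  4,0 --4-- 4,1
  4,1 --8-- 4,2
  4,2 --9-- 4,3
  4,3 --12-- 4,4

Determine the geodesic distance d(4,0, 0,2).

Shortest path: 4,0 → 4,1 → 3,1 → 3,2 → 2,2 → 1,2 → 0,2, total weight = 30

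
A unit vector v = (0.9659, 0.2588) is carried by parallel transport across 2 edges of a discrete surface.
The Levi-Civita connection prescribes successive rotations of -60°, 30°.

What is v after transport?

Total rotation: (-60°) + 30° = -30°. Final vector: (0.9659, -0.2588)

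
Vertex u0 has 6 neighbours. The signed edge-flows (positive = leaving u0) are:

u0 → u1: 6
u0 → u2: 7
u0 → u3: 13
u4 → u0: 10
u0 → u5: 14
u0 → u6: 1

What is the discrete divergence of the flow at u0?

Divergence = sum of outgoing flows = 6 + 7 + 13 + (-10) + 14 + 1 = 31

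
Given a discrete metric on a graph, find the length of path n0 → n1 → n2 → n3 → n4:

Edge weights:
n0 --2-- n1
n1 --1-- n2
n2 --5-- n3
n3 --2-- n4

Arc length = 2 + 1 + 5 + 2 = 10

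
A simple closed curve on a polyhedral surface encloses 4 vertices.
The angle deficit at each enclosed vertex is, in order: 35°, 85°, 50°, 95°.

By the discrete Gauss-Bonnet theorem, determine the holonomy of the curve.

Holonomy = total enclosed curvature = 35° + 85° + 50° + 95° = 265°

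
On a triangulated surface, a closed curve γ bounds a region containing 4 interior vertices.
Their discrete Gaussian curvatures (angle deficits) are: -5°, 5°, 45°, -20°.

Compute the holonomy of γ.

Holonomy = total enclosed curvature = (-5°) + 5° + 45° + (-20°) = 25°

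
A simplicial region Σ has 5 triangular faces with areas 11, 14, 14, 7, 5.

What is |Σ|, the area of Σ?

11 + 14 + 14 + 7 + 5 = 51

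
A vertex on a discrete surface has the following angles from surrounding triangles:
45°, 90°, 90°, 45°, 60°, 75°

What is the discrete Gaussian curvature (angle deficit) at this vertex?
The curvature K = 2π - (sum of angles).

Sum of angles = 405°. K = 360° - 405° = -45°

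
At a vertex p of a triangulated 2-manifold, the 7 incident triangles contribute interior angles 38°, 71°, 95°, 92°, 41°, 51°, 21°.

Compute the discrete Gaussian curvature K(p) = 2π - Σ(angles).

Sum of angles = 409°. K = 360° - 409° = -49° = -49π/180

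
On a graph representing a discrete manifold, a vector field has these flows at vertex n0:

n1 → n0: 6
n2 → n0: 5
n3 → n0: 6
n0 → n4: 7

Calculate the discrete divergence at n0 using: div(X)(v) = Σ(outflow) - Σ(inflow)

Divergence = sum of outgoing flows = (-6) + (-5) + (-6) + 7 = -10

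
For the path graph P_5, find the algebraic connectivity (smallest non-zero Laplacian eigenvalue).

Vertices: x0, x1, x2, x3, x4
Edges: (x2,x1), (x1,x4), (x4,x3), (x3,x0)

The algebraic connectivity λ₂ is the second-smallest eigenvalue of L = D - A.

The path graph P_n has Laplacian eigenvalues λ_k = 2 − 2cos(kπ/n), k = 0, 1, …, n−1. Here n = 5:
k=0: 2 − 2cos(0) = 0.0; k=1: 2 − 2cos(π/5) = 0.382; k=2: 2 − 2cos(2π/5) = 1.382; k=3: 2 − 2cos(3π/5) = 2.618; k=4: 2 − 2cos(4π/5) = 3.618.
Laplacian eigenvalues: [0.0, 0.382, 1.382, 2.618, 3.618]. Algebraic connectivity (smallest non-zero eigenvalue) = 0.382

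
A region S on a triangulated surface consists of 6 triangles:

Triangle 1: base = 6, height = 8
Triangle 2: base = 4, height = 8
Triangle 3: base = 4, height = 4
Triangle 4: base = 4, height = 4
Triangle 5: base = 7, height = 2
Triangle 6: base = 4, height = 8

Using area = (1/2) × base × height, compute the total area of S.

(1/2)×6×8 + (1/2)×4×8 + (1/2)×4×4 + (1/2)×4×4 + (1/2)×7×2 + (1/2)×4×8 = 79.0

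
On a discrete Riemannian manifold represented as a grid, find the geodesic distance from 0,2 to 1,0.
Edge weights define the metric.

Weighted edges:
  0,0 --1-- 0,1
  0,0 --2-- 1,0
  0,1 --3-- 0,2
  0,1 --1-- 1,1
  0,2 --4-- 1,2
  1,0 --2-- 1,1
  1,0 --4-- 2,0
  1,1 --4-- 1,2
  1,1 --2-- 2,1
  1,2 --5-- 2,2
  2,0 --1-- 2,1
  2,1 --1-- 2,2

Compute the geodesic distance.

Shortest path: 0,2 → 0,1 → 0,0 → 1,0, total weight = 6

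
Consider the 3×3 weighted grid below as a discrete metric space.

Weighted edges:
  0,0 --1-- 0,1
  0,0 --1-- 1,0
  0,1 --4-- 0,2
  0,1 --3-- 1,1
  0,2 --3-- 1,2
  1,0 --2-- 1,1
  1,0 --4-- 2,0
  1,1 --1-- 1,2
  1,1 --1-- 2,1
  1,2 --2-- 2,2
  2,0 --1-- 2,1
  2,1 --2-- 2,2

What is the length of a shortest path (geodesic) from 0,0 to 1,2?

Shortest path: 0,0 → 1,0 → 1,1 → 1,2, total weight = 4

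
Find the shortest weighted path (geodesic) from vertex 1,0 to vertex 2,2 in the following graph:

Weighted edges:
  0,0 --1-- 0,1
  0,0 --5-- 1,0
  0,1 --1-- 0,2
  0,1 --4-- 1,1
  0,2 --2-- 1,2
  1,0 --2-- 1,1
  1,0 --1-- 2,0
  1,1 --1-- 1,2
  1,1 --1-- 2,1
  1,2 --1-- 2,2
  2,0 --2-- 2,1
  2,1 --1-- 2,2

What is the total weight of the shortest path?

Shortest path: 1,0 → 1,1 → 1,2 → 2,2, total weight = 4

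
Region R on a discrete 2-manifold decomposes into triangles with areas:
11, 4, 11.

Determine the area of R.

11 + 4 + 11 = 26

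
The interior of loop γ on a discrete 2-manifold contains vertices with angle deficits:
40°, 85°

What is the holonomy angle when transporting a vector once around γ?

Holonomy = total enclosed curvature = 40° + 85° = 125°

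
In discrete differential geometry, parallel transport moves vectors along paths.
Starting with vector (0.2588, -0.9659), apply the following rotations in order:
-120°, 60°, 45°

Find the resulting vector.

Total rotation: (-120°) + 60° + 45° = -15°. Final vector: (0, -1)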